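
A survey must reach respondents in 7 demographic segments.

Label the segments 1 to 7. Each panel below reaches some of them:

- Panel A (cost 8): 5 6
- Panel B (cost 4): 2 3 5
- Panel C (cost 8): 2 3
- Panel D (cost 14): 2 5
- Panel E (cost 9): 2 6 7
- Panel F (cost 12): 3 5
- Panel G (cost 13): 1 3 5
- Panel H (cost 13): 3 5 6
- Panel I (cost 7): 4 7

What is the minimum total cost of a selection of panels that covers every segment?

E, G, I together cover every segment (E ∪ G ∪ I = {1, 2, 3, 4, 5, 6, 7}); total cost 9 + 13 + 7 = 29.
The greedy pick B, I, A, G costs 32; no covering selection beats 29.

29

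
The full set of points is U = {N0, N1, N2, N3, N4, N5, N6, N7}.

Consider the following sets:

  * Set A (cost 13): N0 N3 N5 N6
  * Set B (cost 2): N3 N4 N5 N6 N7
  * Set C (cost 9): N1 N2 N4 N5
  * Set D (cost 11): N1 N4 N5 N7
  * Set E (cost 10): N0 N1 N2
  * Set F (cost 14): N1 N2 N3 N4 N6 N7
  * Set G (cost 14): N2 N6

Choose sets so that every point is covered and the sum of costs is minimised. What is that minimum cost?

B, E together cover every point (B ∪ E = {N0, N1, N2, N3, N4, N5, N6, N7}); total cost 2 + 10 = 12.
No covering selection has total cost below 12.

12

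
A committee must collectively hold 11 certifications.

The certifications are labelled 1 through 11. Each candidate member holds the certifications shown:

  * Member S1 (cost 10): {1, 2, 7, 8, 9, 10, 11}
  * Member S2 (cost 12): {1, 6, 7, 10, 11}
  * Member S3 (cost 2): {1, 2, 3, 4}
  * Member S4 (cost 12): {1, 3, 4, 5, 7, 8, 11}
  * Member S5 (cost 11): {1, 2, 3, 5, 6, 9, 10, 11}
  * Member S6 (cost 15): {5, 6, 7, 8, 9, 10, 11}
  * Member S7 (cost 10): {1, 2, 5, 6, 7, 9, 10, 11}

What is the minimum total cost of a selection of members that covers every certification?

S3, S6 together cover every certification (S3 ∪ S6 = {1, 2, 3, 4, 5, 6, 7, 8, 9, 10, 11}); total cost 2 + 15 = 17.
The greedy pick S3, S7, S1 costs 22; no covering selection beats 17.

17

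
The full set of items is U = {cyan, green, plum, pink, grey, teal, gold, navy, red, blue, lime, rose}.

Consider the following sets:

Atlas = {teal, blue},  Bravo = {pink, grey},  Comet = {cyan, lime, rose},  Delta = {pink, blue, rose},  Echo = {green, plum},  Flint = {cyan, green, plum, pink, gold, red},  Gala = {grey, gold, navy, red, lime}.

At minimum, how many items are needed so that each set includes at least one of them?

The 4 items {green, grey, teal, rose} hit every set.
The sets Atlas, Bravo, Comet, Echo are pairwise disjoint, so any hitting set needs a separate item for each — at least 4. Hence 4 is optimal.

4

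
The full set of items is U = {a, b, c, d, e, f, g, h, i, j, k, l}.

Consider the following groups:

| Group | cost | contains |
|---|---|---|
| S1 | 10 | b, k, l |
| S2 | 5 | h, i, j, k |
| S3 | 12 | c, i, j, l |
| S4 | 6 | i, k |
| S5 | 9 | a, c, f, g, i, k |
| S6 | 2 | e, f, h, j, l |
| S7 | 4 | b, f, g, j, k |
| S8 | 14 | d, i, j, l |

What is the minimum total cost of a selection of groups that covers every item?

29

S5, S6, S7, S8 together cover every item (S5 ∪ S6 ∪ S7 ∪ S8 = {a, b, c, d, e, f, g, h, i, j, k, l}); total cost 9 + 2 + 4 + 14 = 29.
No covering selection has total cost below 29.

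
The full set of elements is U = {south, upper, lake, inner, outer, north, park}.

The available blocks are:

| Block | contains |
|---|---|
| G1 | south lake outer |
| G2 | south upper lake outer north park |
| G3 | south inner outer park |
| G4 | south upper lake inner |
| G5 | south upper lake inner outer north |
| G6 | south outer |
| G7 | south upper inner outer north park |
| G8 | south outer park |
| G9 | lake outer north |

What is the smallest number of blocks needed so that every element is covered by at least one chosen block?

Take {G7, G9}. Their union is {south, upper, lake, inner, outer, north, park}, which is all 7 elements.
No single block has all 7 elements (the largest, G2, has 6), so 2 is optimal.

2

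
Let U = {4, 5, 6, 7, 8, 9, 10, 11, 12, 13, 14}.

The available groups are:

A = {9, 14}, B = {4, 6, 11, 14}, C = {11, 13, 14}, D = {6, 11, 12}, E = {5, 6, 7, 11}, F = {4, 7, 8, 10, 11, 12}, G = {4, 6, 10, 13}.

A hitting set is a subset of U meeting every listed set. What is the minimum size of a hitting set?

3

Take H = {9, 10, 11}. Each listed group contains at least one of these, so H is a hitting set of size 3.
No choice of 2 items meets every group, so 3 is the minimum.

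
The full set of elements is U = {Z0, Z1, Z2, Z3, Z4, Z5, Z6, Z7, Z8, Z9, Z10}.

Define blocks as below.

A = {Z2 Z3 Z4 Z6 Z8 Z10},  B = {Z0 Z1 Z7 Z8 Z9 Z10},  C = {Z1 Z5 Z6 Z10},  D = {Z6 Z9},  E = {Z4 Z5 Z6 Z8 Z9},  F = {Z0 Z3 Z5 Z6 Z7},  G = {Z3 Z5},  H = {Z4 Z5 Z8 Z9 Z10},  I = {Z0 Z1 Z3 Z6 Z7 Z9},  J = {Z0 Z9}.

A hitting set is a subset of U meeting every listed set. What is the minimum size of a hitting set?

3

T = {Z0, Z5, Z6} meets every block (each contains at least one member of T), and |T| = 3.
No choice of 2 elements meets every block, so 3 is the minimum.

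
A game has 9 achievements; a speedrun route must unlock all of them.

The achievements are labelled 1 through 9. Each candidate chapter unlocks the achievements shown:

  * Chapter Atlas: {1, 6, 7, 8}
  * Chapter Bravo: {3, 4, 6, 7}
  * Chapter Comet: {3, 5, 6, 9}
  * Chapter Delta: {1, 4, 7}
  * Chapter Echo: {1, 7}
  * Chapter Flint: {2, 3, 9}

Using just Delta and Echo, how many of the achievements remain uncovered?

6

Union of Delta, Echo = {1, 4, 7}.
Not covered: 2, 3, 5, 6, 8, 9 — 6 achievements.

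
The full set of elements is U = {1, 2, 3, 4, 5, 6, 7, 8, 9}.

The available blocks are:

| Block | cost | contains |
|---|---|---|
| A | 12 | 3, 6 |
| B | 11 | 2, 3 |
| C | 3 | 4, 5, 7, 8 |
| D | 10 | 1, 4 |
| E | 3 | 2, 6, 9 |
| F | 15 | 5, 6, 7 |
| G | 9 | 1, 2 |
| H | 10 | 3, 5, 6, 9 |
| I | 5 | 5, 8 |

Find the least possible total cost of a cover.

22

C, G, H together cover every element (C ∪ G ∪ H = {1, 2, 3, 4, 5, 6, 7, 8, 9}); total cost 3 + 9 + 10 = 22.
The greedy pick C, E, G, H costs 25; no covering selection beats 22.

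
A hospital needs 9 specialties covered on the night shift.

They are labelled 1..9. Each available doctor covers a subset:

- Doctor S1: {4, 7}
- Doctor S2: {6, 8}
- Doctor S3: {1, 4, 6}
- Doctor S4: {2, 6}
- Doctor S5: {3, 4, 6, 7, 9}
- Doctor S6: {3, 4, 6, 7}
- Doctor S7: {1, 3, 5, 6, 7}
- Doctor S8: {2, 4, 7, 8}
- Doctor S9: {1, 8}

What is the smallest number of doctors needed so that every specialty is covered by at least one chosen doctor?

3

Take {S5, S7, S8}. Their union is {1, 2, 3, 4, 5, 6, 7, 8, 9}, which is all 9 specialties.
Only S7 contains 5, so S7 is forced; the remaining 4 specialties need at least 2 more doctors (each remaining doctor adds at most 3) — so at least 3 doctors are needed, and 3 is optimal.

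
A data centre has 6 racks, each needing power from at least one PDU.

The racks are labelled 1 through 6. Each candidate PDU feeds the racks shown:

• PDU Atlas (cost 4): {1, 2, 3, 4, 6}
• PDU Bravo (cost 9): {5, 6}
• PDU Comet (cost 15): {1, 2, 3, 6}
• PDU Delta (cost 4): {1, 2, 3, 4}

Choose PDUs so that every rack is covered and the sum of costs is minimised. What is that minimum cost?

Atlas, Bravo together cover every rack (Atlas ∪ Bravo = {1, 2, 3, 4, 5, 6}); total cost 4 + 9 = 13.
No covering selection has total cost below 13.

13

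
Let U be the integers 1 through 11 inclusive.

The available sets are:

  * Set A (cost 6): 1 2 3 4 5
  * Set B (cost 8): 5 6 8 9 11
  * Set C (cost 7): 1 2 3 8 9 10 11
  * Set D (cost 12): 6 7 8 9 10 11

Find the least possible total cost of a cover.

18

A, D together cover every point (A ∪ D = {1, 2, 3, 4, 5, 6, 7, 8, 9, 10, 11}); total cost 6 + 12 = 18.
The greedy pick C, A, D costs 25; no covering selection beats 18.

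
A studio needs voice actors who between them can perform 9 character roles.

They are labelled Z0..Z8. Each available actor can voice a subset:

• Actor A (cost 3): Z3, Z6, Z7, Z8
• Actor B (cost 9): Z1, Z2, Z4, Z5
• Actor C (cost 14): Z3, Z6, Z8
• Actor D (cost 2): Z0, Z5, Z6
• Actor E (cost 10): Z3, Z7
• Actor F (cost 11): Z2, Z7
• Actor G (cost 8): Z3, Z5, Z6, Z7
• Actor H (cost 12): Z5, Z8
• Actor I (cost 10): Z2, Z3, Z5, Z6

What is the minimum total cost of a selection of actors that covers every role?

A, B, D together cover every role (A ∪ B ∪ D = {Z0, Z1, Z2, Z3, Z4, Z5, Z6, Z7, Z8}); total cost 3 + 9 + 2 = 14.
No covering selection has total cost below 14.

14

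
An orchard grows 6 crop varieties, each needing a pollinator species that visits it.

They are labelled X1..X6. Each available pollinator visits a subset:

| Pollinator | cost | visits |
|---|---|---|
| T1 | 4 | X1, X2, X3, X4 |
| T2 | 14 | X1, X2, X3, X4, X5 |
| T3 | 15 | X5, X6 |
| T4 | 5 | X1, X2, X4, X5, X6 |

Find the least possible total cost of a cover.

9

T1, T4 together cover every variety (T1 ∪ T4 = {X1, X2, X3, X4, X5, X6}); total cost 4 + 5 = 9.
No covering selection has total cost below 9.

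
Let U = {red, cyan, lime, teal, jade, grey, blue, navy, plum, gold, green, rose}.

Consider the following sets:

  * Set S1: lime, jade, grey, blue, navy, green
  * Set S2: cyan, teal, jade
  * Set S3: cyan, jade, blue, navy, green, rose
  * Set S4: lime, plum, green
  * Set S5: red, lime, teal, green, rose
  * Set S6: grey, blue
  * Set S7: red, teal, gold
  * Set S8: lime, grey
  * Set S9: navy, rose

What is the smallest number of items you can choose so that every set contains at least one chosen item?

4

Take H = {teal, grey, navy, green}. Each listed set contains at least one of these, so H is a hitting set of size 4.
The sets S4, S6, S7, S9 are pairwise disjoint, so any hitting set needs a separate item for each — at least 4. Hence 4 is optimal.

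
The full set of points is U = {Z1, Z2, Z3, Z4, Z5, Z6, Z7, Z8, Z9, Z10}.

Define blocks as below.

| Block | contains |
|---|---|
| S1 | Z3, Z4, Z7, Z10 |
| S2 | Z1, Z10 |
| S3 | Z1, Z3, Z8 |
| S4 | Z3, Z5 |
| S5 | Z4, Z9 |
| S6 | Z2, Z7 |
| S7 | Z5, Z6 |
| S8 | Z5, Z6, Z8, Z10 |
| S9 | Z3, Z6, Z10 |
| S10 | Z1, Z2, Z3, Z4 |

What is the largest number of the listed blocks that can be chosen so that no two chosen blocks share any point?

4

S3, S5, S6, S7 are pairwise disjoint (S3={Z1,Z3,Z8}; S5={Z4,Z9}; S6={Z2,Z7}; S7={Z5,Z6}).
Every remaining block overlaps one of these, and no 5 of the listed blocks are pairwise disjoint, so 4 is the maximum.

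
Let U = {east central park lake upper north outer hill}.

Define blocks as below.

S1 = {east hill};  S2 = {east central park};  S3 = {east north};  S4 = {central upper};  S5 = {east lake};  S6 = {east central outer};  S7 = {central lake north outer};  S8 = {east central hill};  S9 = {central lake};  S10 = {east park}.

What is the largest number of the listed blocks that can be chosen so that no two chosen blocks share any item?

S4, S5 are pairwise disjoint (S4={central,upper}; S5={east,lake}).
Every remaining block overlaps one of these, and no 3 of the listed blocks are pairwise disjoint, so 2 is the maximum.

2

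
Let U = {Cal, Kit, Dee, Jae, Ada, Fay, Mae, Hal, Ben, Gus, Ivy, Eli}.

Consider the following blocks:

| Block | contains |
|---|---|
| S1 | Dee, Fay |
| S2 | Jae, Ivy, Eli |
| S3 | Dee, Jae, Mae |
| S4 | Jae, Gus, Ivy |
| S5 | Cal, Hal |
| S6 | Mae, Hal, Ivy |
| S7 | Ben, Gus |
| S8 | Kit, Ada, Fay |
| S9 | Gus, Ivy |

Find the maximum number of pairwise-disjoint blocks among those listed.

S1, S2, S5, S7 are pairwise disjoint (S1={Dee,Fay}; S2={Jae,Ivy,Eli}; S5={Cal,Hal}; S7={Ben,Gus}).
Every remaining block overlaps one of these, and no 5 of the listed blocks are pairwise disjoint, so 4 is the maximum.

4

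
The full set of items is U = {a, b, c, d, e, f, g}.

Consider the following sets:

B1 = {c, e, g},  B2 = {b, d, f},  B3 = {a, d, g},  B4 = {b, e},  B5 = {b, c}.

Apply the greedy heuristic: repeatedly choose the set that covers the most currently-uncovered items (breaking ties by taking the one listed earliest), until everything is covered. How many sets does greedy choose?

Greedy: pick B1 (covers 3 new) → pick B2 (covers 3 new) → pick B3 (covers 1 new). Total picks: 3.

3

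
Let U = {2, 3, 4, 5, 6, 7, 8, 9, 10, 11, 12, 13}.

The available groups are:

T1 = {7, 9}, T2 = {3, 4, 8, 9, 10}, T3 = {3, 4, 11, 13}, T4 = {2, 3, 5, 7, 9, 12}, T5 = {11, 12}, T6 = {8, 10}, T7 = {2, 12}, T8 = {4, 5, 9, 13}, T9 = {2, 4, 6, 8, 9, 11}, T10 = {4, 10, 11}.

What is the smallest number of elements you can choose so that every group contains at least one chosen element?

Take H = {4, 7, 8, 12}. Each listed group contains at least one of these, so H is a hitting set of size 4.
The groups T1, T3, T6, T7 are pairwise disjoint, so any hitting set needs a separate element for each — at least 4. Hence 4 is optimal.

4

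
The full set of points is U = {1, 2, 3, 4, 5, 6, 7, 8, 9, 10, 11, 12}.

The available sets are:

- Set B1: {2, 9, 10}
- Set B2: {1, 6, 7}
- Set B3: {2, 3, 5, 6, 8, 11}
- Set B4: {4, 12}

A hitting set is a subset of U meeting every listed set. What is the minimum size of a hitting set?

3

The 3 points {2, 4, 6} hit every set.
The sets B1, B2, B4 are pairwise disjoint, so any hitting set needs a separate point for each — at least 3. Hence 3 is optimal.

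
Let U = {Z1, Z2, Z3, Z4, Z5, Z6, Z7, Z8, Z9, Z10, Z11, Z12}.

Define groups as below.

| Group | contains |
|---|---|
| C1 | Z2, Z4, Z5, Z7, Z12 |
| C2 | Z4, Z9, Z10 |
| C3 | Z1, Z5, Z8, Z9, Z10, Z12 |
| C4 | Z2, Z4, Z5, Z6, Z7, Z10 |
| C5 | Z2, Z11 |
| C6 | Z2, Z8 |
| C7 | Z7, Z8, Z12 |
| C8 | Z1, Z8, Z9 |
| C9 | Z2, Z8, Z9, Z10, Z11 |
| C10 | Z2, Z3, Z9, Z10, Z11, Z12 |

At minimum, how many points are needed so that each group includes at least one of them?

Take H = {Z2, Z9, Z12}. Each listed group contains at least one of these, so H is a hitting set of size 3.
The groups C2, C5, C7 are pairwise disjoint, so any hitting set needs a separate point for each — at least 3. Hence 3 is optimal.

3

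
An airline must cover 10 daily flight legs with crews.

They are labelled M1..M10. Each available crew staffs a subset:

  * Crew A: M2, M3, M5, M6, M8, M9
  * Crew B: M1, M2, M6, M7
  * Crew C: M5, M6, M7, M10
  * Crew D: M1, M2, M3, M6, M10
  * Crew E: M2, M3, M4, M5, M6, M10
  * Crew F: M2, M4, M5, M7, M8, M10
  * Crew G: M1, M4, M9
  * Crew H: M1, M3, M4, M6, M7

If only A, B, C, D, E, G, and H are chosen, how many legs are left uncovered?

Union of A, B, C, D, E, G, H = {M1, M2, M3, M4, M5, M6, M7, M8, M9, M10} — that's every leg, so 0 are uncovered.

0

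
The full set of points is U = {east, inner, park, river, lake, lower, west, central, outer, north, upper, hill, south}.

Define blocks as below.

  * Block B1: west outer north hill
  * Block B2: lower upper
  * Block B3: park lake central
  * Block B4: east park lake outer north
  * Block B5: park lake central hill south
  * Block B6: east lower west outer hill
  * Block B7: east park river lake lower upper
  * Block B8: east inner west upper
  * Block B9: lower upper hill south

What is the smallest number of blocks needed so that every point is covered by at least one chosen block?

Take {B1, B5, B7, B8}. Their union is {east, inner, park, river, lake, lower, west, central, outer, north, upper, hill, south}, which is all 13 points.
No 3 of the 9 blocks cover everything (all 84 combinations miss at least one point), so 4 is optimal.

4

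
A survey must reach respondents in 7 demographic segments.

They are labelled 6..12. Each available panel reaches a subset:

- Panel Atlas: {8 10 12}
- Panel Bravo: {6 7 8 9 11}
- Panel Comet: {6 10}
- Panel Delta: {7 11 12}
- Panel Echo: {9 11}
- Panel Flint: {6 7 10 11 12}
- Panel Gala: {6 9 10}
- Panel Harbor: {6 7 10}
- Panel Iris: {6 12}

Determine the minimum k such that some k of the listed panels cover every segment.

2

Atlas and Bravo together: Atlas ∪ Bravo = {6, 7, 8, 9, 10, 11, 12} — every segment is covered.
No single panel has all 7 segments (the largest, Bravo, has 5), so 2 is optimal.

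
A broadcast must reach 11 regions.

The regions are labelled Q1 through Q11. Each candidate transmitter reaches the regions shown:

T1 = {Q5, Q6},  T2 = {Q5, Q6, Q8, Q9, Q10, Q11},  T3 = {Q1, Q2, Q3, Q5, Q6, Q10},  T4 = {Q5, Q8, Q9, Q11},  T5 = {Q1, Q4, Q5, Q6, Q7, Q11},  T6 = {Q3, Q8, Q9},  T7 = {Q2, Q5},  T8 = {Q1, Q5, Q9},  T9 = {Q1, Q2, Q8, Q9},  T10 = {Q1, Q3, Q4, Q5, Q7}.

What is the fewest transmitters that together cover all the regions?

T3 and T5 and T6 together: T3 ∪ T5 ∪ T6 = {Q1, Q2, Q3, Q4, Q5, Q6, Q7, Q8, Q9, Q10, Q11} — every region is covered.
No 2 of the 10 transmitters cover everything (all 45 combinations miss at least one region), so 3 is optimal.

3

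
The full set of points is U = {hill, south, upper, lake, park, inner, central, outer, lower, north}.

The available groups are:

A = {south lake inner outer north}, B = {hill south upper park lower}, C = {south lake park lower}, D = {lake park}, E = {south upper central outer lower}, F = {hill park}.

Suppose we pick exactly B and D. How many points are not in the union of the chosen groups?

Union of B, D = {hill, south, upper, lake, park, lower}.
Not covered: inner, central, outer, north — 4 points.

4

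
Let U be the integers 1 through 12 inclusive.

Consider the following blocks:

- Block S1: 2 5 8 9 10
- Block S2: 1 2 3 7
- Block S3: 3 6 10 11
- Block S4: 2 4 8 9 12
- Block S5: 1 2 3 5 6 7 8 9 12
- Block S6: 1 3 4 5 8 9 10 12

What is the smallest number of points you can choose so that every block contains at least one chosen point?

2

H = {3, 8} meets every block (each contains at least one member of H), and |H| = 2.
The blocks S3, S4 are pairwise disjoint, so any hitting set needs a separate point for each — at least 2. Hence 2 is optimal.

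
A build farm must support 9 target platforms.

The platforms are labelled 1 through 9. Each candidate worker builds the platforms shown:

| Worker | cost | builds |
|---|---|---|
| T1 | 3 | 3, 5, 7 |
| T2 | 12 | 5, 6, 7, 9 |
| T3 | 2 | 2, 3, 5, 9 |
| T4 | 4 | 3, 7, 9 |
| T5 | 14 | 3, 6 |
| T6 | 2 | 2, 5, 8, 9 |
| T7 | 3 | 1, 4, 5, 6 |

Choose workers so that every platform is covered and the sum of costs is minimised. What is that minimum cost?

T1, T6, T7 together cover every platform (T1 ∪ T6 ∪ T7 = {1, 2, 3, 4, 5, 6, 7, 8, 9}); total cost 3 + 2 + 3 = 8.
The greedy pick T3, T7, T6, T1 costs 10; no covering selection beats 8.

8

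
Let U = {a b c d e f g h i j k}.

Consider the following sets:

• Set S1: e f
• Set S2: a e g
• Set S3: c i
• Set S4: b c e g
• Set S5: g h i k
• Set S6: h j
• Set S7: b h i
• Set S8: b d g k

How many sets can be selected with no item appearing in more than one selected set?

4

S1, S3, S6, S8 are pairwise disjoint (S1={e,f}; S3={c,i}; S6={h,j}; S8={b,d,g,k}).
Every remaining set overlaps one of these, and no 5 of the listed sets are pairwise disjoint, so 4 is the maximum.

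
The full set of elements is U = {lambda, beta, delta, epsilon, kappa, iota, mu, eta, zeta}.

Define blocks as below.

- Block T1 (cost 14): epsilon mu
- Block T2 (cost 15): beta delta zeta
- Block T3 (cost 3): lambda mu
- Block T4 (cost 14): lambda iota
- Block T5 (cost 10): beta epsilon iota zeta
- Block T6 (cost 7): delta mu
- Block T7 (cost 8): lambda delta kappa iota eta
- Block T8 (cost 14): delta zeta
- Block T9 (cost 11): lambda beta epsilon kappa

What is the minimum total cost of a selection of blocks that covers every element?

21

T3, T5, T7 together cover every element (T3 ∪ T5 ∪ T7 = {lambda, beta, delta, epsilon, kappa, iota, mu, eta, zeta}); total cost 3 + 10 + 8 = 21.
No covering selection has total cost below 21.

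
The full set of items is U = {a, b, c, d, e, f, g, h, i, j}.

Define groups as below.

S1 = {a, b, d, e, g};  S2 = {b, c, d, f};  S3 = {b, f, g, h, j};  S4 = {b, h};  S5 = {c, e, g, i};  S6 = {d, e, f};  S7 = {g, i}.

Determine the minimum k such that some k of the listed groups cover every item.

S1 and S3 and S5 together: S1 ∪ S3 ∪ S5 = {a, b, c, d, e, f, g, h, i, j} — every item is covered.
Only S1 contains a, so S1 is forced; the remaining 5 items need at least 2 more groups (each remaining group adds at most 3) — so at least 3 groups are needed, and 3 is optimal.

3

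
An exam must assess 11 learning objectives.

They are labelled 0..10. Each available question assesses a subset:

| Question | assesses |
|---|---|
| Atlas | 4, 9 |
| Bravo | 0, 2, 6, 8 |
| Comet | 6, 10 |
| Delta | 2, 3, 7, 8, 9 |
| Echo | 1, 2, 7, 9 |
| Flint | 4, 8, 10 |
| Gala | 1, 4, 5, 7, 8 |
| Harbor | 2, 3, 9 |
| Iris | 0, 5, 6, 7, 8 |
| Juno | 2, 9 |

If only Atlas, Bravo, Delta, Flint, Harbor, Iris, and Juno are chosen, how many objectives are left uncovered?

1

Union of Atlas, Bravo, Delta, Flint, Harbor, Iris, Juno = {0, 2, 3, 4, 5, 6, 7, 8, 9, 10}.
Not covered: 1 — 1 objective.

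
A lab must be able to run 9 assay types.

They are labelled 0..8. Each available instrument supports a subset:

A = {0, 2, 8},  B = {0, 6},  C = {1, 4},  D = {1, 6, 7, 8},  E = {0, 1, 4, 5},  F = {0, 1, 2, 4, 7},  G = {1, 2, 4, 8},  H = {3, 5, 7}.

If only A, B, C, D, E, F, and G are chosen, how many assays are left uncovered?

Union of A, B, C, D, E, F, G = {0, 1, 2, 4, 5, 6, 7, 8}.
Not covered: 3 — 1 assay.

1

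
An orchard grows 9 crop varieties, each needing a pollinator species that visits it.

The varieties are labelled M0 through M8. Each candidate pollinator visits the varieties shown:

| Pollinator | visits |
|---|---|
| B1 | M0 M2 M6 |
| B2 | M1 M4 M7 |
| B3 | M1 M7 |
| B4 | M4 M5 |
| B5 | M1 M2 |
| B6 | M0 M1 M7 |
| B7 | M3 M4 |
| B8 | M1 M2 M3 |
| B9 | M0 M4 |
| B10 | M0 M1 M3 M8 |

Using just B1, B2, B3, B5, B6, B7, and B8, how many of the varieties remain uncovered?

2

Union of B1, B2, B3, B5, B6, B7, B8 = {M0, M1, M2, M3, M4, M6, M7}.
Not covered: M5, M8 — 2 varieties.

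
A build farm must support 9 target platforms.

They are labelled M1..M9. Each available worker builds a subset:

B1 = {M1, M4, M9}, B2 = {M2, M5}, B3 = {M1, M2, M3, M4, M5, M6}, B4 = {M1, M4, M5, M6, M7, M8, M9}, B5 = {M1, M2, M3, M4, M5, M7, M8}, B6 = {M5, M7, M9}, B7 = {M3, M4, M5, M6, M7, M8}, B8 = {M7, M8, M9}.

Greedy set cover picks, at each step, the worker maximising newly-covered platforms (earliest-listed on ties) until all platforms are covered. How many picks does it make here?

Greedy: pick B4 (covers 7 new) → pick B3 (covers 2 new). Total picks: 2.

2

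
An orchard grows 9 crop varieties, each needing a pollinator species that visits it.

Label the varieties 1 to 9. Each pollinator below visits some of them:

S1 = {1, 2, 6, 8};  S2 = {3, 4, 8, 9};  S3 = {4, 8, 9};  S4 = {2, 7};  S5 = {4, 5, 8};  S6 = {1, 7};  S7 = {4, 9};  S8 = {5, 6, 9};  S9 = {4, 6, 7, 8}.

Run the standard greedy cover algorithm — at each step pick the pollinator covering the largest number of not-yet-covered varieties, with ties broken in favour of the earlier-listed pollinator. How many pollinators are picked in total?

Greedy: pick S1 (covers 4 new) → pick S2 (covers 3 new) → pick S4 (covers 1 new) → pick S5 (covers 1 new). Total picks: 4.

4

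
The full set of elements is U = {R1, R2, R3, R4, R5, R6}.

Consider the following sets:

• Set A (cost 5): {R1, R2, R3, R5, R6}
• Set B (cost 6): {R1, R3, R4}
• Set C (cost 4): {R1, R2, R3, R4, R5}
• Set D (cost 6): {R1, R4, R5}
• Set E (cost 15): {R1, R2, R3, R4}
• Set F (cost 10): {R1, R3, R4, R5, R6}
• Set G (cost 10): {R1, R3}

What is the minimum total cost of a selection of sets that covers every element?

A, C together cover every element (A ∪ C = {R1, R2, R3, R4, R5, R6}); total cost 5 + 4 = 9.
No covering selection has total cost below 9.

9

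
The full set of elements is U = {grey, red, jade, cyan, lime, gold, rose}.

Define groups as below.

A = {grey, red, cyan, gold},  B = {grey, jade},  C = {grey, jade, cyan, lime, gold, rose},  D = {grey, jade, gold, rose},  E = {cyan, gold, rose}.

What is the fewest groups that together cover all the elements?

A and C cover everything between them: the union {grey, red, jade, cyan, lime, gold, rose} is all of U.
No single group has all 7 elements (the largest, C, has 6), so 2 is optimal.

2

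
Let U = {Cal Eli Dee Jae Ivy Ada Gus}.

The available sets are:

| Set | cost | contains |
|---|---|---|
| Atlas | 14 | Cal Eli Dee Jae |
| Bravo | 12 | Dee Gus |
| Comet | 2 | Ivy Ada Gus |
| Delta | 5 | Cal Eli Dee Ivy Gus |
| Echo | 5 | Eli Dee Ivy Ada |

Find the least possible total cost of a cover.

16

Atlas, Comet together cover every item (Atlas ∪ Comet = {Cal, Eli, Dee, Jae, Ivy, Ada, Gus}); total cost 14 + 2 = 16.
The greedy pick Comet, Delta, Atlas costs 21; no covering selection beats 16.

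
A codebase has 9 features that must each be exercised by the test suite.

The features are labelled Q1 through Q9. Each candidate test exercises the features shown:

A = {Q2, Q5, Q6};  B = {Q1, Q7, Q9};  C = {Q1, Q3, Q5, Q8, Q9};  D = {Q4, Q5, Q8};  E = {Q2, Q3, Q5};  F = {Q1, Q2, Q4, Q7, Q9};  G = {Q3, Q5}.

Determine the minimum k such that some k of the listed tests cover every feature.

3

A and C and F together: A ∪ C ∪ F = {Q1, Q2, Q3, Q4, Q5, Q6, Q7, Q8, Q9} — every feature is covered.
Only A contains Q6, so A is forced; the remaining 6 features need at least 2 more tests (each remaining test adds at most 4) — so at least 3 tests are needed, and 3 is optimal.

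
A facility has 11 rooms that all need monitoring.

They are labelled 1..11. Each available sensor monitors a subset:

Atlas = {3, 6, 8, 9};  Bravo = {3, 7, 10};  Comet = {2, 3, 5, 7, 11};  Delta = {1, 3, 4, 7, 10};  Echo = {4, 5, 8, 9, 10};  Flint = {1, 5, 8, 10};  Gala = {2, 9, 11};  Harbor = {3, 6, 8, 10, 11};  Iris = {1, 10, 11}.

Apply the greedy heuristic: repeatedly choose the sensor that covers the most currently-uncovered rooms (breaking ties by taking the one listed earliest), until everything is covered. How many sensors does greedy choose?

4

Greedy: pick Comet (covers 5 new) → pick Echo (covers 4 new) → pick Atlas (covers 1 new) → pick Delta (covers 1 new). Total picks: 4.
(The true minimum cover uses only 3 sensors, so greedy is not optimal here.)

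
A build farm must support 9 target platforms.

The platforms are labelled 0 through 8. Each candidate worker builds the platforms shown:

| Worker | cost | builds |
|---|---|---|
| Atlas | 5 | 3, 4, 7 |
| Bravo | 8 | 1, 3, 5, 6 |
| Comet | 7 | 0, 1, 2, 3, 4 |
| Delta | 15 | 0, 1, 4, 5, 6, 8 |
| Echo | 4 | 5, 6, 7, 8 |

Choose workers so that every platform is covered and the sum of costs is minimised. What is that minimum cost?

11

Comet, Echo together cover every platform (Comet ∪ Echo = {0, 1, 2, 3, 4, 5, 6, 7, 8}); total cost 7 + 4 = 11.
No covering selection has total cost below 11.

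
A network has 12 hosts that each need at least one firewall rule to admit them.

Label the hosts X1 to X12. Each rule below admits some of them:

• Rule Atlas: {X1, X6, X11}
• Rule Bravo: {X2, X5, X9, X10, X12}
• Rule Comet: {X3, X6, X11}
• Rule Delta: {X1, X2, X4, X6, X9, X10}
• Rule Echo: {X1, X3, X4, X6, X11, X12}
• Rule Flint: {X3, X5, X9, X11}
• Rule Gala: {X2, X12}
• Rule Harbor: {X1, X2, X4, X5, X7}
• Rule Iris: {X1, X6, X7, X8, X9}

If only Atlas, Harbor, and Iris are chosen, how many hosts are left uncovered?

3

Union of Atlas, Harbor, Iris = {X1, X2, X4, X5, X6, X7, X8, X9, X11}.
Not covered: X3, X10, X12 — 3 hosts.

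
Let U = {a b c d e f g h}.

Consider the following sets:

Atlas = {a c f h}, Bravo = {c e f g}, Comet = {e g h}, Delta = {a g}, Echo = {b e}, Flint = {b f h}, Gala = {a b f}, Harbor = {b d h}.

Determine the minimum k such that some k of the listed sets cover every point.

3

Atlas, Bravo, and Harbor cover everything between them: the union {a, b, c, d, e, f, g, h} is all of U.
Only Harbor contains d, so Harbor is forced; the remaining 5 points need at least 2 more sets (each remaining set adds at most 4) — so at least 3 sets are needed, and 3 is optimal.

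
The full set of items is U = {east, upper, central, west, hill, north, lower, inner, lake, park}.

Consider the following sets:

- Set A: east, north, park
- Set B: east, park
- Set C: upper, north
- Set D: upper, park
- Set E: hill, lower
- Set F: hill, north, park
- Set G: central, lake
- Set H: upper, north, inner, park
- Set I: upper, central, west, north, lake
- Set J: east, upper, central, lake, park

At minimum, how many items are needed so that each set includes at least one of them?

4

The 4 items {upper, lower, lake, park} hit every set.
The sets B, C, E, G are pairwise disjoint, so any hitting set needs a separate item for each — at least 4. Hence 4 is optimal.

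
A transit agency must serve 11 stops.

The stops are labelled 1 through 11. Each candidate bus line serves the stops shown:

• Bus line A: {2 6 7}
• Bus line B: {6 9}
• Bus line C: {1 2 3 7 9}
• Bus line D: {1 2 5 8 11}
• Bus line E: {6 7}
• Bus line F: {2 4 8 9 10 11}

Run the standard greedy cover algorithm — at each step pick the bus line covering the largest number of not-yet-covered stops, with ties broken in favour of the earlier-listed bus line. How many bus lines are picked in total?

Greedy: pick F (covers 6 new) → pick C (covers 3 new) → pick A (covers 1 new) → pick D (covers 1 new). Total picks: 4.

4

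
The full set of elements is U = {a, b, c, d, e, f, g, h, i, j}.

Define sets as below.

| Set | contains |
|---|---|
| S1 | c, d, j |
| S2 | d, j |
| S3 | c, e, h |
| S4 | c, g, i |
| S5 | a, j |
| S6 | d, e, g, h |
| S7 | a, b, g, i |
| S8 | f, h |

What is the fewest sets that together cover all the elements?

S2, S3, S7, and S8 cover everything between them: the union {a, b, c, d, e, f, g, h, i, j} is all of U.
No 3 of the 8 sets cover everything (all 56 combinations miss at least one element), so 4 is optimal.

4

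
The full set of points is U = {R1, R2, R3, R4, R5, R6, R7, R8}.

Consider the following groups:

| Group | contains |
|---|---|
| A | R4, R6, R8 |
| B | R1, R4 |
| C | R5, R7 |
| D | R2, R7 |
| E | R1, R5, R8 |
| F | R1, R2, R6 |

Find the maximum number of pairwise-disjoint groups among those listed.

B, D are pairwise disjoint (B={R1,R4}; D={R2,R7}).
Every remaining group overlaps one of these, and no 3 of the listed groups are pairwise disjoint, so 2 is the maximum.

2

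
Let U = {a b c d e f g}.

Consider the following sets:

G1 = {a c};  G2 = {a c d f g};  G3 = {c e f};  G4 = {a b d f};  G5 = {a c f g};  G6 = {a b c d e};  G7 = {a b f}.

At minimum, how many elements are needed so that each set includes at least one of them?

2

The 2 elements {c, f} hit every set.
No single element lies in every set, so at least 2 are needed and 2 is optimal.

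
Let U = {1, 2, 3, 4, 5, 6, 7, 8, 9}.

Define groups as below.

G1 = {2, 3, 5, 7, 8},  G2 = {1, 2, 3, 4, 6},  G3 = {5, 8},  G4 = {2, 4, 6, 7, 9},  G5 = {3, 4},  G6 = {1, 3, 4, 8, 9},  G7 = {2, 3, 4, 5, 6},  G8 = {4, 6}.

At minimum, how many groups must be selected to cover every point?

3

G1 and G6 and G8 together: G1 ∪ G6 ∪ G8 = {1, 2, 3, 4, 5, 6, 7, 8, 9} — every point is covered.
No 2 of the 8 groups cover everything (all 28 combinations miss at least one point), so 3 is optimal.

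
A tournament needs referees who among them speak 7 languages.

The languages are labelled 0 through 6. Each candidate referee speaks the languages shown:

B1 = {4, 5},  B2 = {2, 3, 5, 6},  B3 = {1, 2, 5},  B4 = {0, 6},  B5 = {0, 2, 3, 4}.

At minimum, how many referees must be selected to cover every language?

Take {B2, B3, B5}. Their union is {0, 1, 2, 3, 4, 5, 6}, which is all 7 languages.
Only B3 contains 1, so B3 is forced; the remaining 4 languages need at least 2 more referees (each remaining referee adds at most 3) — so at least 3 referees are needed, and 3 is optimal.

3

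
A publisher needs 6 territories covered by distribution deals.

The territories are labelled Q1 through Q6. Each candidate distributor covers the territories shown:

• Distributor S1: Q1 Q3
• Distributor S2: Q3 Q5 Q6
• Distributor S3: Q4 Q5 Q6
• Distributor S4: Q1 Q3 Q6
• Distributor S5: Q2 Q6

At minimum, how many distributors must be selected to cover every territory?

3

S3 and S4 and S5 together: S3 ∪ S4 ∪ S5 = {Q1, Q2, Q3, Q4, Q5, Q6} — every territory is covered.
Only S5 contains Q2, so S5 is forced; the remaining 4 territories need at least 2 more distributors (each remaining distributor adds at most 2) — so at least 3 distributors are needed, and 3 is optimal.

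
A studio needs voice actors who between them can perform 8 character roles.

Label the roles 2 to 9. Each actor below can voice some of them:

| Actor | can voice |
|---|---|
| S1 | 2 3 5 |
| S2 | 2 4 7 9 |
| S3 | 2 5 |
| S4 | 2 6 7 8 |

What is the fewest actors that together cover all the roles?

S1 and S2 and S4 together: S1 ∪ S2 ∪ S4 = {2, 3, 4, 5, 6, 7, 8, 9} — every role is covered.
Only S1 contains 3, so S1 is forced; the remaining 5 roles need at least 2 more actors (each remaining actor adds at most 3) — so at least 3 actors are needed, and 3 is optimal.

3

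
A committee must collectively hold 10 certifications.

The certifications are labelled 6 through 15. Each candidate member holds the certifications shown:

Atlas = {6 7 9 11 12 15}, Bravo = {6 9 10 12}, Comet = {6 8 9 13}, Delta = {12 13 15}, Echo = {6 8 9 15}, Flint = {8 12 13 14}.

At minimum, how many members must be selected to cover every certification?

3

Atlas and Bravo and Flint together: Atlas ∪ Bravo ∪ Flint = {6, 7, 8, 9, 10, 11, 12, 13, 14, 15} — every certification is covered.
Only Atlas contains 7, so Atlas is forced; the remaining 4 certifications need at least 2 more members (each remaining member adds at most 3) — so at least 3 members are needed, and 3 is optimal.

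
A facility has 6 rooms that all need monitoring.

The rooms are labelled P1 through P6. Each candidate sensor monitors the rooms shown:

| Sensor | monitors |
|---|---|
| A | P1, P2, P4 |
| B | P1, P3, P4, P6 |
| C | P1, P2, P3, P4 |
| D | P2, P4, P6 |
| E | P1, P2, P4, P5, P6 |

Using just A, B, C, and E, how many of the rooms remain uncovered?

0

Union of A, B, C, E = {P1, P2, P3, P4, P5, P6} — that's every room, so 0 are uncovered.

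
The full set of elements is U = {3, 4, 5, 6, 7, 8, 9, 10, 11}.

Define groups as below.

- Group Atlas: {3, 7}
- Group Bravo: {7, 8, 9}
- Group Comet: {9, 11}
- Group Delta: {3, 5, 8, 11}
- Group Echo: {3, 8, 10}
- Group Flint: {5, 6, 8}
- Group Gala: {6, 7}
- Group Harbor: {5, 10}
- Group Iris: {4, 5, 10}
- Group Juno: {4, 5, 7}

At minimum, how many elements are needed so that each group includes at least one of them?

Take H = {3, 5, 6, 9}. Each listed group contains at least one of these, so H is a hitting set of size 4.
No choice of 3 elements meets every group, so 4 is the minimum.

4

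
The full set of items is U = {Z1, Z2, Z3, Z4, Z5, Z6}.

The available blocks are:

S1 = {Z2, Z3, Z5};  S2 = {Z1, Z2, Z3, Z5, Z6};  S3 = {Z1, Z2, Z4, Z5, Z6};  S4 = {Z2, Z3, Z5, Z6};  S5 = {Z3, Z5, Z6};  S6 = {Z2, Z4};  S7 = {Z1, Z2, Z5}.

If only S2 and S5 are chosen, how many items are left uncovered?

Union of S2, S5 = {Z1, Z2, Z3, Z5, Z6}.
Not covered: Z4 — 1 item.

1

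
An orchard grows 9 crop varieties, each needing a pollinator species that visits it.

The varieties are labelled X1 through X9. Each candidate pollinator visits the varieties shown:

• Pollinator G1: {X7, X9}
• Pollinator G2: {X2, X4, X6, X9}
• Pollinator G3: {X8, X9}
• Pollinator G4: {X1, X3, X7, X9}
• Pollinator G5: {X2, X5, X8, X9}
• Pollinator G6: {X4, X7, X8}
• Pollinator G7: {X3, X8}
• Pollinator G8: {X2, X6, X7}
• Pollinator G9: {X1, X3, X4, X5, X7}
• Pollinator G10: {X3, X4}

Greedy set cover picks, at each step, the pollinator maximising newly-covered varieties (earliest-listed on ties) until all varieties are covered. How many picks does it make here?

Greedy: pick G9 (covers 5 new) → pick G2 (covers 3 new) → pick G3 (covers 1 new). Total picks: 3.

3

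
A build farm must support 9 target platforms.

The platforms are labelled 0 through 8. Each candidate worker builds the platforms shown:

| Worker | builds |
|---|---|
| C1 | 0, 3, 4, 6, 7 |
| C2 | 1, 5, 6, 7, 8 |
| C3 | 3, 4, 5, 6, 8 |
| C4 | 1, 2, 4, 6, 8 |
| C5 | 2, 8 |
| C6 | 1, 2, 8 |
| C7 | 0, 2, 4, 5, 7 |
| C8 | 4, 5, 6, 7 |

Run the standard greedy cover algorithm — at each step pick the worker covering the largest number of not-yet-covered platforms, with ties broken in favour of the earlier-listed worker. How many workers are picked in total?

3

Greedy: pick C1 (covers 5 new) → pick C2 (covers 3 new) → pick C4 (covers 1 new). Total picks: 3.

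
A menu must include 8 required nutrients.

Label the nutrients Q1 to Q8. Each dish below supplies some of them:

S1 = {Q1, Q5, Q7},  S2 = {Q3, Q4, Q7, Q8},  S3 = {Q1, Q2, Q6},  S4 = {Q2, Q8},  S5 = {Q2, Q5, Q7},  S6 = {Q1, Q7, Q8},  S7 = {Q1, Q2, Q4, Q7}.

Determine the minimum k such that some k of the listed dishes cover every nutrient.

S2 and S3 and S5 together: S2 ∪ S3 ∪ S5 = {Q1, Q2, Q3, Q4, Q5, Q6, Q7, Q8} — every nutrient is covered.
Only S2 contains Q3, so S2 is forced; the remaining 4 nutrients need at least 2 more dishes (each remaining dish adds at most 3) — so at least 3 dishes are needed, and 3 is optimal.

3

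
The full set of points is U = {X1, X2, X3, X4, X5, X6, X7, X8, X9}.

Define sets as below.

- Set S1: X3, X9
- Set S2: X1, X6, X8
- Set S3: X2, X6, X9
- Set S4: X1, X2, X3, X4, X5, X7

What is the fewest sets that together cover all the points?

S1, S2, and S4 cover everything between them: the union {X1, X2, X3, X4, X5, X6, X7, X8, X9} is all of U.
Only S4 contains X4, so S4 is forced; the remaining 3 points need at least 2 more sets (each remaining set adds at most 2) — so at least 3 sets are needed, and 3 is optimal.

3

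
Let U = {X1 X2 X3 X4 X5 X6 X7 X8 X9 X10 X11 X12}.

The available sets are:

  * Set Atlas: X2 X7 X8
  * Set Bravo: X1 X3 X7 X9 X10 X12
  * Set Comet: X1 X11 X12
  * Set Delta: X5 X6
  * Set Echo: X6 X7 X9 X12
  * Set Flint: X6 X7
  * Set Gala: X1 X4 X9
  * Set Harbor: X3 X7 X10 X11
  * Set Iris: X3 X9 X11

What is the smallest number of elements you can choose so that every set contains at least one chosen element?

The 4 elements {X2, X6, X9, X11} hit every set.
No choice of 3 elements meets every set, so 4 is the minimum.

4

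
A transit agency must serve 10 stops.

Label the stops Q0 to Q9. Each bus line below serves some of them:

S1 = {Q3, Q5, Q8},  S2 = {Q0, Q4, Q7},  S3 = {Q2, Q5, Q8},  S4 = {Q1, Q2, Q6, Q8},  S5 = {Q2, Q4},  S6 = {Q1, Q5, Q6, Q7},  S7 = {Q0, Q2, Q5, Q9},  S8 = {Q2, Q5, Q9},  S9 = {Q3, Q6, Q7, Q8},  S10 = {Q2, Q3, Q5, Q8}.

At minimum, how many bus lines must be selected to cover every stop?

4

Take {S1, S2, S6, S8}. Their union is {Q0, Q1, Q2, Q3, Q4, Q5, Q6, Q7, Q8, Q9}, which is all 10 stops.
No 3 of the 10 bus lines cover everything (all 120 combinations miss at least one stop), so 4 is optimal.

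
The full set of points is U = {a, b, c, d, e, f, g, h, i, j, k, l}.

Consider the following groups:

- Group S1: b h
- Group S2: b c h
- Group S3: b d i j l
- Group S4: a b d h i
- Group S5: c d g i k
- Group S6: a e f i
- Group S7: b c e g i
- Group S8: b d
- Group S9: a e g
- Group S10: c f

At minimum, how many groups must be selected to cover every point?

S1, S3, S5, and S6 cover everything between them: the union {a, b, c, d, e, f, g, h, i, j, k, l} is all of U.
Only S3 contains j, so S3 is forced; the remaining 7 points need at least 3 more groups (each remaining group adds at most 3) — so at least 4 groups are needed, and 4 is optimal.

4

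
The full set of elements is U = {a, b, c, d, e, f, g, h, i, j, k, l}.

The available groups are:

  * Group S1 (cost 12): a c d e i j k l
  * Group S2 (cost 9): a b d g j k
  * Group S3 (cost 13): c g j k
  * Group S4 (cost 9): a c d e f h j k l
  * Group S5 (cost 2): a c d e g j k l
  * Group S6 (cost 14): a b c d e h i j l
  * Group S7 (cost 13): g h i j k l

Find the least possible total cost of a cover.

25

S4, S5, S6 together cover every element (S4 ∪ S5 ∪ S6 = {a, b, c, d, e, f, g, h, i, j, k, l}); total cost 9 + 2 + 14 = 25.
No covering selection has total cost below 25.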